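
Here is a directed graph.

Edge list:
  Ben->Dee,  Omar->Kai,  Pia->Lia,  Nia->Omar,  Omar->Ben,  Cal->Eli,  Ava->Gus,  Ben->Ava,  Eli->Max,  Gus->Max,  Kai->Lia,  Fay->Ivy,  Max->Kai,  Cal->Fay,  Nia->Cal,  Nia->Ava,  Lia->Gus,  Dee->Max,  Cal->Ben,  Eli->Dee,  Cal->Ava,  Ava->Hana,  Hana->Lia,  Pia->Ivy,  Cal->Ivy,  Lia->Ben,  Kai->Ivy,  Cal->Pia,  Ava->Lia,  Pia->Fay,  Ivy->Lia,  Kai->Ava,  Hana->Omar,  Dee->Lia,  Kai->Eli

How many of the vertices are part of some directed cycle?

11

A vertex is on a directed cycle iff it belongs to a strongly connected component of size ≥ 2 (or has a self-loop).
The vertices on cycles are {Ava, Ben, Dee, Eli, Gus, Ivy, Kai, Lia, Max, Hana, Omar} — 11 in total.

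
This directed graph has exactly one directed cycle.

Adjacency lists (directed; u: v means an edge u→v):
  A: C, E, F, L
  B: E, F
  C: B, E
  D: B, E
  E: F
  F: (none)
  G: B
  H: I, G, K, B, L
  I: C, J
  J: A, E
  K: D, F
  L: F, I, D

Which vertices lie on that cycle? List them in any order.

DFS with gray/black marking from L:
L gray
  F gray
  F black
  I gray
    C gray
      B gray
        E gray
          E→F: F black — skip
        E black
        B→F: F black — skip
      B black
      C→E: E black — skip
    C black
    J gray
      A gray
        A→C: C black — skip
        A→E: E black — skip
        A→F: F black — skip
        A→L: L is gray → back edge
Back edge closes the cycle L → I → J → A → L; its vertices are {A, I, J, L}.

A, I, J, L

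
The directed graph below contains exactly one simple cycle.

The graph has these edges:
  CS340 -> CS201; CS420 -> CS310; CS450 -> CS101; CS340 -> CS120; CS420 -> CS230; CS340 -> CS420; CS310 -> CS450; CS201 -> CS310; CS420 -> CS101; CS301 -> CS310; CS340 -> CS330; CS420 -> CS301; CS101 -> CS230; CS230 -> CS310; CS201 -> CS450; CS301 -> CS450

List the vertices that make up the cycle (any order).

DFS with gray/black marking from CS230:
CS230 gray
  CS310 gray
    CS450 gray
      CS101 gray
        CS101→CS230: CS230 is gray → back edge
Back edge closes the cycle CS230 → CS310 → CS450 → CS101 → CS230; its vertices are {CS101, CS230, CS310, CS450}.

CS101, CS230, CS310, CS450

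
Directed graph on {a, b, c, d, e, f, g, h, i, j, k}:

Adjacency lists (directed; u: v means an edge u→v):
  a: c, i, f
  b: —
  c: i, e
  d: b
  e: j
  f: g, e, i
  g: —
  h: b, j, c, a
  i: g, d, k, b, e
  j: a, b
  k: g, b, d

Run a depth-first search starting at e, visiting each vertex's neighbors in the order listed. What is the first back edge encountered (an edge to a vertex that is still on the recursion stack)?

DFS from e (visiting each vertex's neighbors in the order listed); mark gray on enter, black on exit:
e gray
  j gray
    a gray
      c gray
        i gray
          g gray
          g black
          d gray
            b gray
            b black
          d black
          k gray
            k→g: g black — skip
            k→b: b black — skip
            k→d: d black — skip
          k black
          i→b: b black — skip
          i→e: e is gray → back edge
First back edge: i → e.

i→e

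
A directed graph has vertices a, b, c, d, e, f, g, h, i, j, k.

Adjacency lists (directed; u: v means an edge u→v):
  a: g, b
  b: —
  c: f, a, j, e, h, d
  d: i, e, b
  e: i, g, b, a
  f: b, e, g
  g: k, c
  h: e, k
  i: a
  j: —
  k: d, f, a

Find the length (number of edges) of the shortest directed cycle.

3

For each vertex v, BFS finds the shortest path from v back to v.
The shortest such closed walk is c → a → g → c, length 3.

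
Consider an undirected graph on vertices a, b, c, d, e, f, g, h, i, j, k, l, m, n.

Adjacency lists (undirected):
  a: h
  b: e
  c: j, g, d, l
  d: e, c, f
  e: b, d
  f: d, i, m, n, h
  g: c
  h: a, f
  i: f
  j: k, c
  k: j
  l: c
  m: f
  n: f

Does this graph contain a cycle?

No

DFS, tracking each vertex's parent; an edge to a visited non-parent vertex closes a cycle.
Start from a:
visit a (parent –)
  visit h (parent a)
    h–a: parent, skip
    visit f (parent h)
      visit d (parent f)
        visit e (parent d)
          visit b (parent e)
            b–e: parent, skip
          e–d: parent, skip
        visit c (parent d)
          visit j (parent c)
            visit k (parent j)
              k–j: parent, skip
            j–c: parent, skip
          visit g (parent c)
            g–c: parent, skip
          c–d: parent, skip
          visit l (parent c)
            l–c: parent, skip
        d–f: parent, skip
      visit i (parent f)
        i–f: parent, skip
      visit m (parent f)
        m–f: parent, skip
      visit n (parent f)
        n–f: parent, skip
      f–h: parent, skip
No non-parent visited neighbor found — the graph is a forest.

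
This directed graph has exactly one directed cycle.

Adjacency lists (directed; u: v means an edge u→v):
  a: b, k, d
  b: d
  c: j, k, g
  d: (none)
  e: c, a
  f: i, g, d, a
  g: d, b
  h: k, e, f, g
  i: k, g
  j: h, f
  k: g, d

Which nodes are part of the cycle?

DFS with gray/black marking from j:
j gray
  h gray
    k gray
      g gray
        d gray
        d black
        b gray
          b→d: d black — skip
        b black
      g black
      k→d: d black — skip
    k black
    e gray
      c gray
        c→j: j is gray → back edge
Back edge closes the cycle j → h → e → c → j; its vertices are {c, e, h, j}.

c, e, h, j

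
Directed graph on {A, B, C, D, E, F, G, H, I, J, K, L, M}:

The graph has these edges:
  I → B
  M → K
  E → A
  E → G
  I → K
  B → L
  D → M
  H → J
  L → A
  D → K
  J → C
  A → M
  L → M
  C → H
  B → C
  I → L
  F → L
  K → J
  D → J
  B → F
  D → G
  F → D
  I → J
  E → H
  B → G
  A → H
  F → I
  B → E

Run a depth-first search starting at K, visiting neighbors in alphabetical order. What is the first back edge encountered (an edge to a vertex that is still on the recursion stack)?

H→J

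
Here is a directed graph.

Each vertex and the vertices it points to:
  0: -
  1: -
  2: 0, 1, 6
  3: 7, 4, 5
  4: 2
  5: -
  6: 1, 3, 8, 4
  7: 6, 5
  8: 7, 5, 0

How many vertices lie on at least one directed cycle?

A vertex is on a directed cycle iff it belongs to a strongly connected component of size ≥ 2 (or has a self-loop).
The vertices on cycles are {2, 3, 4, 6, 7, 8} — 6 in total.

6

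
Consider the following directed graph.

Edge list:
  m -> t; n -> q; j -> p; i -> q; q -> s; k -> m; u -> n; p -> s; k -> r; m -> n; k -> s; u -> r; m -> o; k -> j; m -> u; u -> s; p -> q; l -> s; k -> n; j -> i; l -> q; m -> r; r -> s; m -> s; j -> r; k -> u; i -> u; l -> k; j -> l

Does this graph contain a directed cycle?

DFS with white/gray/black marking, starting from k:
k gray
  j gray
    l gray
      l→k: k is gray → back edge
Back edge found, so a cycle exists: k → j → l → k.

Yes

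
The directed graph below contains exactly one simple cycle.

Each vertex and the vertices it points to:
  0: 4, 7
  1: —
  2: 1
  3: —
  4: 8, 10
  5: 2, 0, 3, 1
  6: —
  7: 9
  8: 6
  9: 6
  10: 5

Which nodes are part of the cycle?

0, 4, 5, 10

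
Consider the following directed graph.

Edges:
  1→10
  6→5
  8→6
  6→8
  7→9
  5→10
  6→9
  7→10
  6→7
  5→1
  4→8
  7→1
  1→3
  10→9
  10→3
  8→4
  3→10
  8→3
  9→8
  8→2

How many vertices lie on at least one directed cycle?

9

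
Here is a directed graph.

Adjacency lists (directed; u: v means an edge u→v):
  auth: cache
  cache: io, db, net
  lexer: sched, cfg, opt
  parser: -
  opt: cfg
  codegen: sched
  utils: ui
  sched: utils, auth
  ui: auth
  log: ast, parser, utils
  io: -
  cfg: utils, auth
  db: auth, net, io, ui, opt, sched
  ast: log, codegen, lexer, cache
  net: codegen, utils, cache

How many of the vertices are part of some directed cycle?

12

A vertex is on a directed cycle iff it belongs to a strongly connected component of size ≥ 2 (or has a self-loop).
The vertices on cycles are {db, ui, ast, cfg, log, net, opt, auth, cache, sched, utils, codegen} — 12 in total.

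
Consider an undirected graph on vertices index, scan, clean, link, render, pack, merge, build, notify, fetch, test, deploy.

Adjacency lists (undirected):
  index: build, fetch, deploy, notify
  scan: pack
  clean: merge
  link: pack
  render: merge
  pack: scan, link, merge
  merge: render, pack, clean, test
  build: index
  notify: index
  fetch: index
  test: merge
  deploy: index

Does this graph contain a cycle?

No

DFS, tracking each vertex's parent; an edge to a visited non-parent vertex closes a cycle.
Start from pack:
visit pack (parent –)
  visit scan (parent pack)
    scan–pack: parent, skip
  visit link (parent pack)
    link–pack: parent, skip
  visit merge (parent pack)
    visit render (parent merge)
      render–merge: parent, skip
    merge–pack: parent, skip
    visit clean (parent merge)
      clean–merge: parent, skip
    visit test (parent merge)
      test–merge: parent, skip
visit index (parent –)
  visit build (parent index)
    build–index: parent, skip
  visit fetch (parent index)
    fetch–index: parent, skip
  visit deploy (parent index)
    deploy–index: parent, skip
  visit notify (parent index)
    notify–index: parent, skip
No non-parent visited neighbor found — the graph is a forest.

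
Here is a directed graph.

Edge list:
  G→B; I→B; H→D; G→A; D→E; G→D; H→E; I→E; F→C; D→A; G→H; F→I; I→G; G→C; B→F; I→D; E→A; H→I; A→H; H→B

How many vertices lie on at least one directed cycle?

A vertex is on a directed cycle iff it belongs to a strongly connected component of size ≥ 2 (or has a self-loop).
The vertices on cycles are {A, B, D, E, F, G, H, I} — 8 in total.

8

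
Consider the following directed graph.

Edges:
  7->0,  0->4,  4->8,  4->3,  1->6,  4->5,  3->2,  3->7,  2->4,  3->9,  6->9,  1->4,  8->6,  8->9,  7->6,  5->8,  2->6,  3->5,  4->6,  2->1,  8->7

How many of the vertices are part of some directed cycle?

A vertex is on a directed cycle iff it belongs to a strongly connected component of size ≥ 2 (or has a self-loop).
The vertices on cycles are {0, 1, 2, 3, 4, 5, 7, 8} — 8 in total.

8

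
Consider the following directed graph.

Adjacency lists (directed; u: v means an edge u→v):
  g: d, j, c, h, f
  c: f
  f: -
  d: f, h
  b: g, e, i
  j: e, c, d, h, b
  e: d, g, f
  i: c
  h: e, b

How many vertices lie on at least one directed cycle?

6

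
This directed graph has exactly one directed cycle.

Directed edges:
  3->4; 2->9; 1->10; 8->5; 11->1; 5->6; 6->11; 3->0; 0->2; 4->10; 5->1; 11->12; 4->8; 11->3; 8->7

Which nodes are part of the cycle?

3, 4, 5, 6, 8, 11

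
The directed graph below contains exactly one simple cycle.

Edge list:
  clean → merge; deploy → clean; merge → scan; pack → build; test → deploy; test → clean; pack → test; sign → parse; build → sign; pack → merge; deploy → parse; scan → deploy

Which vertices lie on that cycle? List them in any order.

DFS with gray/black marking from merge:
merge gray
  scan gray
    deploy gray
      clean gray
        clean→merge: merge is gray → back edge
Back edge closes the cycle merge → scan → deploy → clean → merge; its vertices are {scan, clean, merge, deploy}.

scan, clean, merge, deploy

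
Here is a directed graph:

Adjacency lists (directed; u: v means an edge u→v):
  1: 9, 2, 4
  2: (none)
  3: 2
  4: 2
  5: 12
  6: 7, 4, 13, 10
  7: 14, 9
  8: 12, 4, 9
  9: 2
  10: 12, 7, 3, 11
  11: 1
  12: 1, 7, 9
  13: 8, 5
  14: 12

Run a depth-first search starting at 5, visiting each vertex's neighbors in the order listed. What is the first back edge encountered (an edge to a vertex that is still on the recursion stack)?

14->12

DFS from 5 (visiting each vertex's neighbors in the order listed); mark gray on enter, black on exit:
5 gray
  12 gray
    1 gray
      9 gray
        2 gray
        2 black
      9 black
      1→2: 2 black — skip
      4 gray
        4→2: 2 black — skip
      4 black
    1 black
    7 gray
      14 gray
        14→12: 12 is gray → back edge
First back edge: 14 → 12.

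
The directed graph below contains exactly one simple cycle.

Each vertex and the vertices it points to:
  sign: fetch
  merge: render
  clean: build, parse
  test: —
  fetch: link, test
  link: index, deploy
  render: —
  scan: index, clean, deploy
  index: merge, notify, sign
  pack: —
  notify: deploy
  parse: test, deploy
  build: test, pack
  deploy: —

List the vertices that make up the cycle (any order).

link, sign, fetch, index

DFS with gray/black marking from index:
index gray
  merge gray
    render gray
    render black
  merge black
  notify gray
    deploy gray
    deploy black
  notify black
  sign gray
    fetch gray
      link gray
        link→index: index is gray → back edge
Back edge closes the cycle index → sign → fetch → link → index; its vertices are {link, sign, fetch, index}.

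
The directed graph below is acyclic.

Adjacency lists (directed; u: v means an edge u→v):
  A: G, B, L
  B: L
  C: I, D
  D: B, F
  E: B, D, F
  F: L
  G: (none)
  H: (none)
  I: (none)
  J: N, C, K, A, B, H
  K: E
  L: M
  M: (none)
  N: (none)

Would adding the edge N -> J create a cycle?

Yes

Adding N→J creates a cycle iff J can already reach N.
Path from J: J → N.
So J → … → N → J is a cycle.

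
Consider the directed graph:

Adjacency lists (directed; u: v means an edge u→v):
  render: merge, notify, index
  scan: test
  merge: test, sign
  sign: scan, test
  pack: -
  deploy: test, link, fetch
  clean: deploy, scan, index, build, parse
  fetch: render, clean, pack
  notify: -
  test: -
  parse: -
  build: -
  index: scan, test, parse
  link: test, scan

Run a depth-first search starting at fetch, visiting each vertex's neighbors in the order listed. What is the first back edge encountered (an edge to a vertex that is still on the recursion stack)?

deploy→fetch

DFS from fetch (visiting each vertex's neighbors in the order listed); mark gray on enter, black on exit:
fetch gray
  render gray
    merge gray
      test gray
      test black
      sign gray
        scan gray
          scan→test: test black — skip
        scan black
        sign→test: test black — skip
      sign black
    merge black
    notify gray
    notify black
    index gray
      index→scan: scan black — skip
      index→test: test black — skip
      parse gray
      parse black
    index black
  render black
  clean gray
    deploy gray
      deploy→test: test black — skip
      link gray
        link→test: test black — skip
        link→scan: scan black — skip
      link black
      deploy→fetch: fetch is gray → back edge
First back edge: deploy → fetch.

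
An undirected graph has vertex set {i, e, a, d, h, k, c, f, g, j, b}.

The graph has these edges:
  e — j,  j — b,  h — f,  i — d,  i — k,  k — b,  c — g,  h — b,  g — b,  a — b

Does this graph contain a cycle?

DFS, tracking each vertex's parent; an edge to a visited non-parent vertex closes a cycle.
Start from f:
visit f (parent –)
  visit h (parent f)
    visit b (parent h)
      b–h: parent, skip
      visit a (parent b)
        a–b: parent, skip
      visit j (parent b)
        j–b: parent, skip
        visit e (parent j)
          e–j: parent, skip
      visit k (parent b)
        k–b: parent, skip
        visit i (parent k)
          i–k: parent, skip
          visit d (parent i)
            d–i: parent, skip
      visit g (parent b)
        visit c (parent g)
          c–g: parent, skip
        g–b: parent, skip
    h–f: parent, skip
No non-parent visited neighbor found — the graph is a forest.

No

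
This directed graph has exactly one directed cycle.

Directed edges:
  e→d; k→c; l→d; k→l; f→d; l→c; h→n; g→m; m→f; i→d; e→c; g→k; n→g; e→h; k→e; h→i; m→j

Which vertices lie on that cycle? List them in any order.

DFS with gray/black marking from g:
g gray
  k gray
    l gray
      c gray
      c black
      d gray
      d black
    l black
    k→c: c black — skip
    e gray
      h gray
        n gray
          n→g: g is gray → back edge
Back edge closes the cycle g → k → e → h → n → g; its vertices are {e, g, h, k, n}.

e, g, h, k, n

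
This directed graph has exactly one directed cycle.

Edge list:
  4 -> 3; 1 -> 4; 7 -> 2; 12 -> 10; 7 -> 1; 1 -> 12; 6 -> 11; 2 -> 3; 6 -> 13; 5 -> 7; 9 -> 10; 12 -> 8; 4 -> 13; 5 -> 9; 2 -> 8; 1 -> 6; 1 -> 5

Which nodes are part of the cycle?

1, 5, 7

DFS with gray/black marking from 1:
1 gray
  12 gray
    8 gray
    8 black
    10 gray
    10 black
  12 black
  5 gray
    9 gray
      9→10: 10 black — skip
    9 black
    7 gray
      7→1: 1 is gray → back edge
Back edge closes the cycle 1 → 5 → 7 → 1; its vertices are {1, 5, 7}.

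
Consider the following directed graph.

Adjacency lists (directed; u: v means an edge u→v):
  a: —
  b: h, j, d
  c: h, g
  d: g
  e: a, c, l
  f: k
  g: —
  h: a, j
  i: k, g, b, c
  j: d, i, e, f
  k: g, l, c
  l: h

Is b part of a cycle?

Yes

b is on a cycle iff b can reach itself via ≥1 edge.
b → j → i → b — yes.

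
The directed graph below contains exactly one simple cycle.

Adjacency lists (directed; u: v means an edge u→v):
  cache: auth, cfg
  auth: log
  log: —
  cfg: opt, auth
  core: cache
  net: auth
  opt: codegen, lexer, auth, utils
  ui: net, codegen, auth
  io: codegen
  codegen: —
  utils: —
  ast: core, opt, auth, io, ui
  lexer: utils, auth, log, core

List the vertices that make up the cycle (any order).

cfg, opt, core, cache, lexer

DFS with gray/black marking from opt:
opt gray
  codegen gray
  codegen black
  lexer gray
    utils gray
    utils black
    auth gray
      log gray
      log black
    auth black
    lexer→log: log black — skip
    core gray
      cache gray
        cache→auth: auth black — skip
        cfg gray
          cfg→opt: opt is gray → back edge
Back edge closes the cycle opt → lexer → core → cache → cfg → opt; its vertices are {cfg, opt, core, cache, lexer}.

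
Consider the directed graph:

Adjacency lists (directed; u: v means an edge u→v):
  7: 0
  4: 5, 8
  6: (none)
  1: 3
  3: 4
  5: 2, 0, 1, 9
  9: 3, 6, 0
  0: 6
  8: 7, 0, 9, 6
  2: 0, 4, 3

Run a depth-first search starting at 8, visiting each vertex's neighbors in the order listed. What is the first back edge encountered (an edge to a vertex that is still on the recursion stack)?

2→4

DFS from 8 (visiting each vertex's neighbors in the order listed); mark gray on enter, black on exit:
8 gray
  7 gray
    0 gray
      6 gray
      6 black
    0 black
  7 black
  8→0: 0 black — skip
  9 gray
    3 gray
      4 gray
        5 gray
          2 gray
            2→0: 0 black — skip
            2→4: 4 is gray → back edge
First back edge: 2 → 4.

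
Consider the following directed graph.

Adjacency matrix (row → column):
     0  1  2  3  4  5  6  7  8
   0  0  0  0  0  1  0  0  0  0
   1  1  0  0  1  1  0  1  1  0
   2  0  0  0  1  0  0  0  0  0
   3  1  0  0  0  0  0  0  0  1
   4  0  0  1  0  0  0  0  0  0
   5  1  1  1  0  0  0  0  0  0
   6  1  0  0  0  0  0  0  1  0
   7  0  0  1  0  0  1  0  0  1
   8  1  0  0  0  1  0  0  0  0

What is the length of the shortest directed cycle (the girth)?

For each vertex v, BFS finds the shortest path from v back to v.
The shortest such closed walk is 1 → 7 → 5 → 1, length 3.

3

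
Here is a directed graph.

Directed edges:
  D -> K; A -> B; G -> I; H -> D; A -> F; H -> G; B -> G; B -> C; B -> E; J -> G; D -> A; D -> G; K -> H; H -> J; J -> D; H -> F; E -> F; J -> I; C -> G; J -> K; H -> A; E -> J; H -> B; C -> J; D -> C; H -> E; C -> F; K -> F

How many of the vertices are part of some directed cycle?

A vertex is on a directed cycle iff it belongs to a strongly connected component of size ≥ 2 (or has a self-loop).
The vertices on cycles are {A, B, C, D, E, H, J, K} — 8 in total.

8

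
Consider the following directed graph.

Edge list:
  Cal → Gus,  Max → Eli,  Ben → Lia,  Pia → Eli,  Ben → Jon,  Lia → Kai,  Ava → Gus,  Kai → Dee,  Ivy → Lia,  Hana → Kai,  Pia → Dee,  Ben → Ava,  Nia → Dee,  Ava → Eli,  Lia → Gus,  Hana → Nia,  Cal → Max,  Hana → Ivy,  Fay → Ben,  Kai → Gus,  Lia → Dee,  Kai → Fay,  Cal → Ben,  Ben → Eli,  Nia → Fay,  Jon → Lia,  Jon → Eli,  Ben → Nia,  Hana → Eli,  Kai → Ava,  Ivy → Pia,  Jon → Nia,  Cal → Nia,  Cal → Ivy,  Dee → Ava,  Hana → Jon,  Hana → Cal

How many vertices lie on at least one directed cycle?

A vertex is on a directed cycle iff it belongs to a strongly connected component of size ≥ 2 (or has a self-loop).
The vertices on cycles are {Ben, Fay, Jon, Kai, Lia, Nia} — 6 in total.

6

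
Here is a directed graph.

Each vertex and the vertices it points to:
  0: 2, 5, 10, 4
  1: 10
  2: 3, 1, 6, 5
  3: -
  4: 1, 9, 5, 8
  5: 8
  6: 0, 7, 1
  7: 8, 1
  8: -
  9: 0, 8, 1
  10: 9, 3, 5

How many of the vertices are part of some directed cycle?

A vertex is on a directed cycle iff it belongs to a strongly connected component of size ≥ 2 (or has a self-loop).
The vertices on cycles are {0, 1, 2, 4, 6, 7, 9, 10} — 8 in total.

8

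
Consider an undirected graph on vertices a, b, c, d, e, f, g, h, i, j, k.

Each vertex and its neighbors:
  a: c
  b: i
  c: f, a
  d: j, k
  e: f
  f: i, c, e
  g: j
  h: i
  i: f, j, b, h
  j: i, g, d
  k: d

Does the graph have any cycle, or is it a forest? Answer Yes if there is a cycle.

DFS, tracking each vertex's parent; an edge to a visited non-parent vertex closes a cycle.
Start from g:
visit g (parent –)
  visit j (parent g)
    visit i (parent j)
      visit f (parent i)
        f–i: parent, skip
        visit c (parent f)
          c–f: parent, skip
          visit a (parent c)
            a–c: parent, skip
        visit e (parent f)
          e–f: parent, skip
      i–j: parent, skip
      visit b (parent i)
        b–i: parent, skip
      visit h (parent i)
        h–i: parent, skip
    j–g: parent, skip
    visit d (parent j)
      d–j: parent, skip
      visit k (parent d)
        k–d: parent, skip
No non-parent visited neighbor found — the graph is a forest.

No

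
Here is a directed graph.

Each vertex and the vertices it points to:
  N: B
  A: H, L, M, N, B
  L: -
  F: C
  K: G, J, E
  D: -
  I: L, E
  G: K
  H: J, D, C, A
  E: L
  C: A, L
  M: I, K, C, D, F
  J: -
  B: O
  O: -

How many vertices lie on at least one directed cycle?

A vertex is on a directed cycle iff it belongs to a strongly connected component of size ≥ 2 (or has a self-loop).
The vertices on cycles are {A, C, F, G, H, K, M} — 7 in total.

7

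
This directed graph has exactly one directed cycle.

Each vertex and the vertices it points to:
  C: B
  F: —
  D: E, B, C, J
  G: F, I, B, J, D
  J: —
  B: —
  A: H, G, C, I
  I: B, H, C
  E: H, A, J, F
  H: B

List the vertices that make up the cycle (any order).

A, D, E, G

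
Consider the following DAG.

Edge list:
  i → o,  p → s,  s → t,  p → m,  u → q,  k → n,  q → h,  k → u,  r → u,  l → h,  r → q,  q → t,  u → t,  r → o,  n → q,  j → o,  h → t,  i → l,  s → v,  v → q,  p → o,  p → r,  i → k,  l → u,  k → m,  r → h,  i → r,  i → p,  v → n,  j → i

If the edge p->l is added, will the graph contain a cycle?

No

Adding p→l creates a cycle iff l can already reach p.
Explore from l: no path reaches p. The graph stays acyclic.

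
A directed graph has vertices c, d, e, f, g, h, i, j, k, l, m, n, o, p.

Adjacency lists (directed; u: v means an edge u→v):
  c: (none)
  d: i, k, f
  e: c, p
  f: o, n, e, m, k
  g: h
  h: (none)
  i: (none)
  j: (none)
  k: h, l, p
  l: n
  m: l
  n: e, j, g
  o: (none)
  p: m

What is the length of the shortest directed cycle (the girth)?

5

For each vertex v, BFS finds the shortest path from v back to v.
The shortest such closed walk is n → e → p → m → l → n, length 5.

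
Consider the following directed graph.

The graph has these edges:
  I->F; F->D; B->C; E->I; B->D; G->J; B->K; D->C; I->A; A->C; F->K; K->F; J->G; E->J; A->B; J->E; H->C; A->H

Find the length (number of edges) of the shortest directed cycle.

For each vertex v, BFS finds the shortest path from v back to v.
The shortest such closed walk is E → J → E, length 2.

2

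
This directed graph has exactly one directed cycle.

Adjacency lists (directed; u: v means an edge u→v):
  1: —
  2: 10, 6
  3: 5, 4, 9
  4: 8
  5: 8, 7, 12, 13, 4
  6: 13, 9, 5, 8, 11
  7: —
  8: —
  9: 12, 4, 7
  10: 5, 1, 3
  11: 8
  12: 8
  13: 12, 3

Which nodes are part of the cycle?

3, 5, 13

DFS with gray/black marking from 3:
3 gray
  5 gray
    8 gray
    8 black
    7 gray
    7 black
    12 gray
      12→8: 8 black — skip
    12 black
    13 gray
      13→12: 12 black — skip
      13→3: 3 is gray → back edge
Back edge closes the cycle 3 → 5 → 13 → 3; its vertices are {3, 5, 13}.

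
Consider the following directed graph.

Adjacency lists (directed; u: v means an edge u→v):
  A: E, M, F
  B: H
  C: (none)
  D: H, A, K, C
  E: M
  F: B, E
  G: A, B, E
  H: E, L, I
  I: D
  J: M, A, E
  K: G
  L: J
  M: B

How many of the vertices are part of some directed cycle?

12

A vertex is on a directed cycle iff it belongs to a strongly connected component of size ≥ 2 (or has a self-loop).
The vertices on cycles are {A, B, D, E, F, G, H, I, J, K, L, M} — 12 in total.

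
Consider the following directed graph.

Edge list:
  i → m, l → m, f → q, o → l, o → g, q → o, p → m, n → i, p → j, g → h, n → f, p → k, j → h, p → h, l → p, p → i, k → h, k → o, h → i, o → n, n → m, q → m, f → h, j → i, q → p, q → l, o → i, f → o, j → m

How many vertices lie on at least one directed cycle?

A vertex is on a directed cycle iff it belongs to a strongly connected component of size ≥ 2 (or has a self-loop).
The vertices on cycles are {f, k, l, n, o, p, q} — 7 in total.

7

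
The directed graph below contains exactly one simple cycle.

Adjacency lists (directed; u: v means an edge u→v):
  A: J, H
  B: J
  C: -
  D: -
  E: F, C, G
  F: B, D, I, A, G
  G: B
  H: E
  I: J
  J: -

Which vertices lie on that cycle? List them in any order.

A, E, F, H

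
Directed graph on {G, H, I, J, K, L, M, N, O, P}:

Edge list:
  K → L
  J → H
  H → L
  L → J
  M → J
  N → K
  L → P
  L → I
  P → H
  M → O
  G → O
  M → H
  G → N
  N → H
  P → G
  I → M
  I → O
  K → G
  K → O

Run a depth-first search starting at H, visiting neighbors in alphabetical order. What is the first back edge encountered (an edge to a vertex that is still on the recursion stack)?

DFS from H (visiting neighbors in alphabetical order); mark gray on enter, black on exit:
H gray
  L gray
    I gray
      M gray
        M→H: H is gray → back edge
First back edge: M → H.

M→H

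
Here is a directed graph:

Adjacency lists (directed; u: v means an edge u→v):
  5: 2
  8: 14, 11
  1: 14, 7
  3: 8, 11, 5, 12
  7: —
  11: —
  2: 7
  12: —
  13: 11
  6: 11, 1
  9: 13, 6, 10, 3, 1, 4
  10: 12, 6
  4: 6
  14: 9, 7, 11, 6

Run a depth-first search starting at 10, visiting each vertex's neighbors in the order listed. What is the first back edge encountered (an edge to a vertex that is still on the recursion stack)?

9->6

DFS from 10 (visiting each vertex's neighbors in the order listed); mark gray on enter, black on exit:
10 gray
  12 gray
  12 black
  6 gray
    11 gray
    11 black
    1 gray
      14 gray
        9 gray
          13 gray
            13→11: 11 black — skip
          13 black
          9→6: 6 is gray → back edge
First back edge: 9 → 6.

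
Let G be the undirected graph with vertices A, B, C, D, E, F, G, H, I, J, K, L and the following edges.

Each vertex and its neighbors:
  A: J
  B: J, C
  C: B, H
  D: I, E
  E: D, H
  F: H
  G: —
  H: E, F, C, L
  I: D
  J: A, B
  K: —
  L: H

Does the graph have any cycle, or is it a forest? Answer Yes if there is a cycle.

DFS, tracking each vertex's parent; an edge to a visited non-parent vertex closes a cycle.
Start from K:
visit K (parent –)
visit A (parent –)
  visit J (parent A)
    J–A: parent, skip
    visit B (parent J)
      B–J: parent, skip
      visit C (parent B)
        C–B: parent, skip
        visit H (parent C)
          visit E (parent H)
            visit D (parent E)
              visit I (parent D)
                I–D: parent, skip
              D–E: parent, skip
            E–H: parent, skip
          visit F (parent H)
            F–H: parent, skip
          H–C: parent, skip
          visit L (parent H)
            L–H: parent, skip
visit G (parent –)
No non-parent visited neighbor found — the graph is a forest.

No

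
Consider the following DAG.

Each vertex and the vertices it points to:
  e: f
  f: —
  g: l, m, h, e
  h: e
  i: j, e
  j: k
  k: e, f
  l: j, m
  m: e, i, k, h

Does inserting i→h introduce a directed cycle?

No

Adding i→h creates a cycle iff h can already reach i.
Explore from h: no path reaches i. The graph stays acyclic.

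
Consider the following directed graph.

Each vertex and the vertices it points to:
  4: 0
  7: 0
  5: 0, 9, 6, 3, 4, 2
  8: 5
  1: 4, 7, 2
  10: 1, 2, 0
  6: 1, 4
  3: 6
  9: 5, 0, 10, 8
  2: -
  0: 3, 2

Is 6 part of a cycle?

Yes

6 is on a cycle iff 6 can reach itself via ≥1 edge.
6 → 4 → 0 → 3 → 6 — yes.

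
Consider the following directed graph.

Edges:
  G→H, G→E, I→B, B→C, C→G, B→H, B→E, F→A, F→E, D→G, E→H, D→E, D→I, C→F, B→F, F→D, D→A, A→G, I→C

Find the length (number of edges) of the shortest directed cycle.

4

For each vertex v, BFS finds the shortest path from v back to v.
The shortest such closed walk is C → F → D → I → C, length 4.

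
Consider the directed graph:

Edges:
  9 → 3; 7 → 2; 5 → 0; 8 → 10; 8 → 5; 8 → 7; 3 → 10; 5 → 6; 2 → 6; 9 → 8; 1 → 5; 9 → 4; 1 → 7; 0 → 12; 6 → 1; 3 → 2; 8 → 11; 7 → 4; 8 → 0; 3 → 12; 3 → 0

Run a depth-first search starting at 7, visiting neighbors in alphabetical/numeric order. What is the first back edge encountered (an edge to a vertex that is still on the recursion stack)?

5->6

DFS from 7 (visiting neighbors in alphabetical/numeric order); mark gray on enter, black on exit:
7 gray
  2 gray
    6 gray
      1 gray
        5 gray
          0 gray
            12 gray
            12 black
          0 black
          5→6: 6 is gray → back edge
First back edge: 5 → 6.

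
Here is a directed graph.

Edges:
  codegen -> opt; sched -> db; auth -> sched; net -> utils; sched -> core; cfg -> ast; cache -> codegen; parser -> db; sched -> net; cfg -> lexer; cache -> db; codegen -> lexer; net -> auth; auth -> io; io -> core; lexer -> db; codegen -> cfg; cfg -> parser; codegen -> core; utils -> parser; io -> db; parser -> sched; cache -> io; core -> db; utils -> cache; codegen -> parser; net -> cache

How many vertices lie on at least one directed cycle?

A vertex is on a directed cycle iff it belongs to a strongly connected component of size ≥ 2 (or has a self-loop).
The vertices on cycles are {cfg, net, auth, cache, sched, utils, parser, codegen} — 8 in total.

8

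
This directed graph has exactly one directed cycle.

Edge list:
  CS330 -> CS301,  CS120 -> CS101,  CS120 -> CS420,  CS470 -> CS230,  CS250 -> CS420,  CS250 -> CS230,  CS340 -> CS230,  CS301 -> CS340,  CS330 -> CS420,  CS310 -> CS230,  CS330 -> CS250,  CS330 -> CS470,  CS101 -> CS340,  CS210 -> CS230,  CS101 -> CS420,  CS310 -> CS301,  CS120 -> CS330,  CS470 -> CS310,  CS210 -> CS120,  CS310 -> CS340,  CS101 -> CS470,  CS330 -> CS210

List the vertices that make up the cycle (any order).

CS120, CS210, CS330

DFS with gray/black marking from CS120:
CS120 gray
  CS420 gray
  CS420 black
  CS101 gray
    CS470 gray
      CS230 gray
      CS230 black
      CS310 gray
        CS340 gray
          CS340→CS230: CS230 black — skip
        CS340 black
        CS310→CS230: CS230 black — skip
        CS301 gray
          CS301→CS340: CS340 black — skip
        CS301 black
      CS310 black
    CS470 black
    CS101→CS340: CS340 black — skip
    CS101→CS420: CS420 black — skip
  CS101 black
  CS330 gray
    CS210 gray
      CS210→CS120: CS120 is gray → back edge
Back edge closes the cycle CS120 → CS330 → CS210 → CS120; its vertices are {CS120, CS210, CS330}.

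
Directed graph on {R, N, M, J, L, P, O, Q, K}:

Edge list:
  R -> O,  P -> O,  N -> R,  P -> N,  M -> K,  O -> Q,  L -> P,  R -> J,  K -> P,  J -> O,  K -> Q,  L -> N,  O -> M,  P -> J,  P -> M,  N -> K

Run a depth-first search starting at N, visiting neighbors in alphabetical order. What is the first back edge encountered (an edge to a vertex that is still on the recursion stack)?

DFS from N (visiting neighbors in alphabetical order); mark gray on enter, black on exit:
N gray
  K gray
    P gray
      J gray
        O gray
          M gray
            M→K: K is gray → back edge
First back edge: M → K.

M→K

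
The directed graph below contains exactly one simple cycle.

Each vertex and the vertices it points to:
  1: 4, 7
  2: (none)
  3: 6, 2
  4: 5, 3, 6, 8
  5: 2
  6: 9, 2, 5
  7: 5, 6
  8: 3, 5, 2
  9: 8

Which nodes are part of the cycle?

3, 6, 8, 9

DFS with gray/black marking from 3:
3 gray
  6 gray
    9 gray
      8 gray
        8→3: 3 is gray → back edge
Back edge closes the cycle 3 → 6 → 9 → 8 → 3; its vertices are {3, 6, 8, 9}.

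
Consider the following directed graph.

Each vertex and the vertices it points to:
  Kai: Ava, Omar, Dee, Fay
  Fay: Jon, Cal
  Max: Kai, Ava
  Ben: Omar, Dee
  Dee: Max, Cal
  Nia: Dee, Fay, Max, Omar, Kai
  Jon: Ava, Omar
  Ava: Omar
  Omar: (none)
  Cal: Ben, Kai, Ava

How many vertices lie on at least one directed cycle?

6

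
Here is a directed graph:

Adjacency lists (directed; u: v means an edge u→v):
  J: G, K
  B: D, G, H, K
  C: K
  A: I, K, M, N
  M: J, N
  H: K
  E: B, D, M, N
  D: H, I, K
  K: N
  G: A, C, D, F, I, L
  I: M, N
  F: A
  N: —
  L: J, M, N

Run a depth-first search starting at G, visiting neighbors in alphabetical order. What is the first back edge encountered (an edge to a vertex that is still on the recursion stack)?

DFS from G (visiting neighbors in alphabetical order); mark gray on enter, black on exit:
G gray
  A gray
    I gray
      M gray
        J gray
          J→G: G is gray → back edge
First back edge: J → G.

J→G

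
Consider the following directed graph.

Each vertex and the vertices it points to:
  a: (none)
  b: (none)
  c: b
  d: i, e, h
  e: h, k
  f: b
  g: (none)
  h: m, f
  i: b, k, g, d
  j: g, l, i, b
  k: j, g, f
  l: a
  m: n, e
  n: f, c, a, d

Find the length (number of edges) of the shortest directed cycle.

2

For each vertex v, BFS finds the shortest path from v back to v.
The shortest such closed walk is d → i → d, length 2.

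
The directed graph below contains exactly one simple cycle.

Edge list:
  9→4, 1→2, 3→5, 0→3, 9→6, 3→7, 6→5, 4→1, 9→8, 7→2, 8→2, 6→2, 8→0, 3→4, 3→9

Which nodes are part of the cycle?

0, 3, 8, 9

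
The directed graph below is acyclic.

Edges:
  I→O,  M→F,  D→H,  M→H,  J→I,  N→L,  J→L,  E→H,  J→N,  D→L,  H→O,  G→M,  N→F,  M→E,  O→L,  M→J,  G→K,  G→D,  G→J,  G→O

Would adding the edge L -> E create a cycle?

Yes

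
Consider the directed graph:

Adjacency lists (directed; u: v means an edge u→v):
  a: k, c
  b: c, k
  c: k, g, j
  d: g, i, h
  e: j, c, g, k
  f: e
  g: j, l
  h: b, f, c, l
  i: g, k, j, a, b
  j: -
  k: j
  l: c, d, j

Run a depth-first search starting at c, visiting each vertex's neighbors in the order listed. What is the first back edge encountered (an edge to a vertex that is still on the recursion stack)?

DFS from c (visiting each vertex's neighbors in the order listed); mark gray on enter, black on exit:
c gray
  k gray
    j gray
    j black
  k black
  g gray
    g→j: j black — skip
    l gray
      l→c: c is gray → back edge
First back edge: l → c.

l->c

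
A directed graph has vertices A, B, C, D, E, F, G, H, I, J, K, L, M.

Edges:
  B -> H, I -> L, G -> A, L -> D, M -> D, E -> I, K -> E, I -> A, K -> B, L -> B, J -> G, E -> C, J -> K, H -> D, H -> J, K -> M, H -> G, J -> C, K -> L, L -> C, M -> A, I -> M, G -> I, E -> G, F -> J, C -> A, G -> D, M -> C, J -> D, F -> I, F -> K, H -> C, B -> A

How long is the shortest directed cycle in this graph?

For each vertex v, BFS finds the shortest path from v back to v.
The shortest such closed walk is J → K → B → H → J, length 4.

4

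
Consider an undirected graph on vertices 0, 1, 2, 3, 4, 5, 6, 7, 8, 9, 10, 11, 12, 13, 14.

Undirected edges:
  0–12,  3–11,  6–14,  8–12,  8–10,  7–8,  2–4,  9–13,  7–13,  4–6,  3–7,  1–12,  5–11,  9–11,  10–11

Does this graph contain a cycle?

Yes

DFS, tracking each vertex's parent; an edge to a visited non-parent vertex closes a cycle.
Start from 8:
visit 8 (parent –)
  visit 12 (parent 8)
    visit 1 (parent 12)
      1–12: parent, skip
    12–8: parent, skip
    visit 0 (parent 12)
      0–12: parent, skip
  visit 7 (parent 8)
    7–8: parent, skip
    visit 13 (parent 7)
      13–7: parent, skip
      visit 9 (parent 13)
        9–13: parent, skip
        visit 11 (parent 9)
          visit 3 (parent 11)
            3–7: 7 visited and ≠ parent → cycle
Cycle: 7 – 13 – 9 – 11 – 3 – 7.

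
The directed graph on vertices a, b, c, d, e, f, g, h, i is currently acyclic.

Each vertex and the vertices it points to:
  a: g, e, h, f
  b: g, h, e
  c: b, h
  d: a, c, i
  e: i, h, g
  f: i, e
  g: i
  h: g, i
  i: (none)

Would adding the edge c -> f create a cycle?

Adding c→f creates a cycle iff f can already reach c.
Explore from f: no path reaches c. The graph stays acyclic.

No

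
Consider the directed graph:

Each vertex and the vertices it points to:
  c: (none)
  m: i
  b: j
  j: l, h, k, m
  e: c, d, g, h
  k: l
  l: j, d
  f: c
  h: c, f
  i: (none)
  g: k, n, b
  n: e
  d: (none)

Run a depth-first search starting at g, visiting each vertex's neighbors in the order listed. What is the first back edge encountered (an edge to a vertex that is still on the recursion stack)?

j->l

DFS from g (visiting each vertex's neighbors in the order listed); mark gray on enter, black on exit:
g gray
  k gray
    l gray
      j gray
        j→l: l is gray → back edge
First back edge: j → l.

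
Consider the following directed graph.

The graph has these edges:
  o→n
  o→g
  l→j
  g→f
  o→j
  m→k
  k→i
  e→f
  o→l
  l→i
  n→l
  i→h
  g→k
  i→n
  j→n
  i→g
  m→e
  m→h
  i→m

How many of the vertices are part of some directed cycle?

7

A vertex is on a directed cycle iff it belongs to a strongly connected component of size ≥ 2 (or has a self-loop).
The vertices on cycles are {g, i, j, k, l, m, n} — 7 in total.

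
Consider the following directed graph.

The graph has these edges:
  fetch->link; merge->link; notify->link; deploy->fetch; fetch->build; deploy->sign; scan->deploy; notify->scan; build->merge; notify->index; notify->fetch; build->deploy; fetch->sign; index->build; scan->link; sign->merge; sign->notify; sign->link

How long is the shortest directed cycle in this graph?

3

For each vertex v, BFS finds the shortest path from v back to v.
The shortest such closed walk is notify → fetch → sign → notify, length 3.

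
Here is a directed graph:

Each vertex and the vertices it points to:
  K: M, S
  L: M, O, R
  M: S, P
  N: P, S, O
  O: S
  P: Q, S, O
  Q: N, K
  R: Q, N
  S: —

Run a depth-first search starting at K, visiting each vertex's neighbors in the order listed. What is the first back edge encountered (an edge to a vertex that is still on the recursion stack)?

N->P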